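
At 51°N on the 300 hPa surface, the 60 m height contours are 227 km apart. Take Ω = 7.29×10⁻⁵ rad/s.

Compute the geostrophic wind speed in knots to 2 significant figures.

44 knots

Coriolis parameter at 51°N:
f = 2Ω sin φ = 2 × 7.29×10⁻⁵ × sin 51° = 1.13×10⁻⁴ s⁻¹
Height gradient: |∂Z/∂n| = 60 m / 227000 m = 2.64×10⁻⁴
On a pressure surface, geostrophic balance gives V_g = (g/f)|∂Z/∂n|:
V_g = 9.81 × 2.64×10⁻⁴ / 1.13×10⁻⁴ = 22.9 m/s
Converting: 22.9 m/s × 1.944 = 44 knots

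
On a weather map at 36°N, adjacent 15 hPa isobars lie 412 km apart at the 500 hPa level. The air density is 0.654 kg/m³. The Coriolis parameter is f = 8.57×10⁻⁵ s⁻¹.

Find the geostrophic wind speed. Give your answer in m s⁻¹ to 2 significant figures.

65 m s⁻¹

Pressure gradient: |∂P/∂n| = 1500 Pa / 412000 m = 3.64×10⁻³ Pa/m
Geostrophic balance (pressure-gradient force = Coriolis force):
V_g = (1/(fρ)) |∂P/∂n| = 3.64×10⁻³ / (8.57×10⁻⁵ × 0.654) = 65.0 m/s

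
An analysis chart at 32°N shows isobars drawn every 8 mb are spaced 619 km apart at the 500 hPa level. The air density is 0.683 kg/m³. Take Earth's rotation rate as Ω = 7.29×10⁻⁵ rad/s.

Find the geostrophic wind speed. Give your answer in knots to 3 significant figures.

Coriolis parameter at 32°N:
f = 2Ω sin φ = 2 × 7.29×10⁻⁵ × sin 32° = 7.73×10⁻⁵ s⁻¹
Pressure gradient: |∂P/∂n| = 800 Pa / 619000 m = 1.29×10⁻³ Pa/m
Geostrophic balance (pressure-gradient force = Coriolis force):
V_g = (1/(fρ)) |∂P/∂n| = 1.29×10⁻³ / (7.73×10⁻⁵ × 0.683) = 24.5 m/s
Converting: 24.5 m/s × 1.944 = 47.6 knots

47.6 knots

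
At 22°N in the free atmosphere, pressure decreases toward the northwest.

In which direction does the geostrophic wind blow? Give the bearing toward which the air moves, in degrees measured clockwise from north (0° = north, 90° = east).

045°

The pressure-gradient force points toward the northwest (bearing 315°).
Geostrophic balance: in the Northern Hemisphere the Coriolis force deflects motion to the right, so the geostrophic wind blows 90° to the right of the pressure-gradient force (low pressure on the left).
Rotating 315° by 90° clockwise gives 045° — the wind blows toward the northeast.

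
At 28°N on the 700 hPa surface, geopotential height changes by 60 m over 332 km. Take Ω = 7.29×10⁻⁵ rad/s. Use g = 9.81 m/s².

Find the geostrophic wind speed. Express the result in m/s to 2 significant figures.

26 m/s

Coriolis parameter at 28°N:
f = 2Ω sin φ = 2 × 7.29×10⁻⁵ × sin 28° = 6.84×10⁻⁵ s⁻¹
Height gradient: |∂Z/∂n| = 60 m / 332000 m = 1.81×10⁻⁴
On a pressure surface, geostrophic balance gives V_g = (g/f)|∂Z/∂n|:
V_g = 9.81 × 1.81×10⁻⁴ / 6.84×10⁻⁵ = 25.9 m/s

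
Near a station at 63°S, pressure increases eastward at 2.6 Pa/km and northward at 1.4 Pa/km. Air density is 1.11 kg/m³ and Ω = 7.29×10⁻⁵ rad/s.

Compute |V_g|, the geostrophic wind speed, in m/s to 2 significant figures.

20 m/s

Coriolis parameter at 63°S:
f = 2Ω sin φ = 2 × 7.29×10⁻⁵ × sin 63° = 1.30×10⁻⁴ s⁻¹
In the Southern Hemisphere f is negative: f = −1.30×10⁻⁴ s⁻¹.
Component geostrophic relations (x east, y north):
u_g = −(1/(fρ)) ∂P/∂y,  v_g = (1/(fρ)) ∂P/∂x
u_g = −(1.4×10⁻³)/(−1.30×10⁻⁴ × 1.11) = 9.71 m/s;  v_g = (2.6×10⁻³)/(−1.30×10⁻⁴ × 1.11) = −18.0 m/s
|V_g| = √(u_g² + v_g²) = 20.5 m/s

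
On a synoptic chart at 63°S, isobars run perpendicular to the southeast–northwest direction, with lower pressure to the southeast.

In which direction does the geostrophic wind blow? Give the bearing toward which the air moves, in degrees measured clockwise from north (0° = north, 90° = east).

045°

The pressure-gradient force points toward the southeast (bearing 135°).
Geostrophic balance: in the Southern Hemisphere the Coriolis force deflects motion to the left, so the geostrophic wind blows 90° to the left of the pressure-gradient force (low pressure on the right).
Rotating 135° by 90° counterclockwise gives 045° — the wind blows toward the northeast.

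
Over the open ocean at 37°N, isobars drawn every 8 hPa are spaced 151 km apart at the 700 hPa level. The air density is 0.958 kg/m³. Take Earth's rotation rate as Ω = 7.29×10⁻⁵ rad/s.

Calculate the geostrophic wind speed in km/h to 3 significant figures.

Coriolis parameter at 37°N:
f = 2Ω sin φ = 2 × 7.29×10⁻⁵ × sin 37° = 8.77×10⁻⁵ s⁻¹
Pressure gradient: |∂P/∂n| = 800 Pa / 151000 m = 5.30×10⁻³ Pa/m
Geostrophic balance (pressure-gradient force = Coriolis force):
V_g = (1/(fρ)) |∂P/∂n| = 5.30×10⁻³ / (8.77×10⁻⁵ × 0.958) = 63.0 m/s
Converting: 63.0 m/s × 3.6 = 227 km/h

227 km/h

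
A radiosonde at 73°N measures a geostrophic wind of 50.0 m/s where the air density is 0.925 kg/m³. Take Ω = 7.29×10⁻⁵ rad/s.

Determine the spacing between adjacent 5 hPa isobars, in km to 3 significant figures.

77.5 km

Coriolis parameter at 73°N:
f = 2Ω sin φ = 2 × 7.29×10⁻⁵ × sin 73° = 1.39×10⁻⁴ s⁻¹
Geostrophic balance rearranged: |∂P/∂n| = f ρ V_g
|∂P/∂n| = 1.39×10⁻⁴ × 0.925 × 50.0 = 6.45×10⁻³ Pa/m
Isobar spacing: Δn = ΔP/|∂P/∂n| = 500 Pa / 6.45×10⁻³ Pa/m = 77536 m ≈ 77.5 km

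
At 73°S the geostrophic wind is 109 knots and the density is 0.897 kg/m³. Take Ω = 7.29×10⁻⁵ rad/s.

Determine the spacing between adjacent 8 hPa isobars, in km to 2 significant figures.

110 km

Coriolis parameter at 73°S:
f = 2Ω sin φ = 2 × 7.29×10⁻⁵ × sin 73° = 1.39×10⁻⁴ s⁻¹
Wind speed in SI: 109 knots = 56.1 m/s
Geostrophic balance rearranged: |∂P/∂n| = f ρ V_g
|∂P/∂n| = 1.39×10⁻⁴ × 0.897 × 56.1 = 7.01×10⁻³ Pa/m
Isobar spacing: Δn = ΔP/|∂P/∂n| = 800 Pa / 7.01×10⁻³ Pa/m = 114072 m ≈ 110 km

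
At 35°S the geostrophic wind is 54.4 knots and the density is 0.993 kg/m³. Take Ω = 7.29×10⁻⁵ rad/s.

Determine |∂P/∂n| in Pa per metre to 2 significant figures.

Coriolis parameter at 35°S:
f = 2Ω sin φ = 2 × 7.29×10⁻⁵ × sin 35° = 8.36×10⁻⁵ s⁻¹
Wind speed in SI: 54.4 knots = 28.0 m/s
Geostrophic balance rearranged: |∂P/∂n| = f ρ V_g
|∂P/∂n| = 8.36×10⁻⁵ × 0.993 × 28.0 = 2.32×10⁻³ Pa/m

2.3×10⁻³ Pa/m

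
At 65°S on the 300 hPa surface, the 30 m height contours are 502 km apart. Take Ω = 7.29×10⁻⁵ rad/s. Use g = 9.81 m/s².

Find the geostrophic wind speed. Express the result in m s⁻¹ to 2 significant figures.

4.4 m s⁻¹

Coriolis parameter at 65°S:
f = 2Ω sin φ = 2 × 7.29×10⁻⁵ × sin 65° = 1.32×10⁻⁴ s⁻¹
Height gradient: |∂Z/∂n| = 30 m / 502000 m = 5.98×10⁻⁵
On a pressure surface, geostrophic balance gives V_g = (g/f)|∂Z/∂n|:
V_g = 9.81 × 5.98×10⁻⁵ / 1.32×10⁻⁴ = 4.44 m/s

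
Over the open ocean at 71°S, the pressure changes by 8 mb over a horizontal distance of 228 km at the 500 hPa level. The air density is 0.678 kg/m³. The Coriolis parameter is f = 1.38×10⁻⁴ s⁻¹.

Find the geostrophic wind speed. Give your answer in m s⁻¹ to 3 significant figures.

Pressure gradient: |∂P/∂n| = 800 Pa / 228000 m = 3.51×10⁻³ Pa/m
Geostrophic balance (pressure-gradient force = Coriolis force):
V_g = (1/(fρ)) |∂P/∂n| = 3.51×10⁻³ / (1.38×10⁻⁴ × 0.678) = 37.5 m/s

37.5 m s⁻¹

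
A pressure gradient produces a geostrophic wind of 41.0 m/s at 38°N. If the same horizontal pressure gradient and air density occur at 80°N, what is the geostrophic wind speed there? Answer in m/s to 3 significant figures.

With the same pressure gradient and density, V_g ∝ 1/f ∝ 1/sin φ.
V₂ = V₁ · sin φ₁ / sin φ₂ = 41.0 × sin 38° / sin 80°
V₂ = 41.0 × 0.6157/0.9848 = 25.6 m/s

25.6 m/s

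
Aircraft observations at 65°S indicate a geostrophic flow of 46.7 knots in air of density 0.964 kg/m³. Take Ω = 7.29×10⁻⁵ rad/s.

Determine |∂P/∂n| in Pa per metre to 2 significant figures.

3.1×10⁻³ Pa/m

Coriolis parameter at 65°S:
f = 2Ω sin φ = 2 × 7.29×10⁻⁵ × sin 65° = 1.32×10⁻⁴ s⁻¹
Wind speed in SI: 46.7 knots = 24.0 m/s
Geostrophic balance rearranged: |∂P/∂n| = f ρ V_g
|∂P/∂n| = 1.32×10⁻⁴ × 0.964 × 24.0 = 3.06×10⁻³ Pa/m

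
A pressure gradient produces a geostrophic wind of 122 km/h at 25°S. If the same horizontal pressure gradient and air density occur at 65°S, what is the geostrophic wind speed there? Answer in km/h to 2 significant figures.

57 km/h

With the same pressure gradient and density, V_g ∝ 1/f ∝ 1/sin φ.
V₂ = V₁ · sin φ₁ / sin φ₂ = 122 × sin 25° / sin 65°
V₂ = 122 × 0.4226/0.9063 = 57 km/h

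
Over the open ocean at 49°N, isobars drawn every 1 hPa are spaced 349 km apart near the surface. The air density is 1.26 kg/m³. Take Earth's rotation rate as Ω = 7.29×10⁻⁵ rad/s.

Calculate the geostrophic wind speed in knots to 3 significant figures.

4.02 knots

Coriolis parameter at 49°N:
f = 2Ω sin φ = 2 × 7.29×10⁻⁵ × sin 49° = 1.10×10⁻⁴ s⁻¹
Pressure gradient: |∂P/∂n| = 100 Pa / 349000 m = 2.87×10⁻⁴ Pa/m
Geostrophic balance (pressure-gradient force = Coriolis force):
V_g = (1/(fρ)) |∂P/∂n| = 2.87×10⁻⁴ / (1.10×10⁻⁴ × 1.26) = 2.07 m/s
Converting: 2.07 m/s × 1.944 = 4.02 knots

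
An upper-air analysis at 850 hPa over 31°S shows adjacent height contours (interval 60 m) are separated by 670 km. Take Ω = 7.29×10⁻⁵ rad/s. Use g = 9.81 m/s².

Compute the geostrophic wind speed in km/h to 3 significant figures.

42.1 km/h

Coriolis parameter at 31°S:
f = 2Ω sin φ = 2 × 7.29×10⁻⁵ × sin 31° = 7.51×10⁻⁵ s⁻¹
Height gradient: |∂Z/∂n| = 60 m / 670000 m = 8.96×10⁻⁵
On a pressure surface, geostrophic balance gives V_g = (g/f)|∂Z/∂n|:
V_g = 9.81 × 8.96×10⁻⁵ / 7.51×10⁻⁵ = 11.7 m/s
Converting: 11.7 m/s × 3.6 = 42.1 km/h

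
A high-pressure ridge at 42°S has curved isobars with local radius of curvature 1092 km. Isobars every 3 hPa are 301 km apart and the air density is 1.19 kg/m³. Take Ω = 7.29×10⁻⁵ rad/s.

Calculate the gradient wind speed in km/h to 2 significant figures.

Coriolis parameter at 42°S:
f = 2Ω sin φ = 2 × 7.29×10⁻⁵ × sin 42° = 9.76×10⁻⁵ s⁻¹
Pressure gradient: |∂P/∂n| = 300 Pa / 301000 m = 9.97×10⁻⁴ Pa/m
Geostrophic speed: V_g = |∂P/∂n|/(fρ) = 9.97×10⁻⁴/(9.76×10⁻⁵ × 1.19) = 8.58 m/s
Around a high, pressure-gradient force acts outward with centrifugal, so Coriolis balances both:
fV = (1/ρ)|∂P/∂n| + V²/R  →  V² − fR·V + fR·V_g = 0
With fR = 9.76×10⁻⁵ × 1092×10³ m = 107 m/s:
V = [fR − √((fR)² − 4 fR V_g)]/2 = [107 − √(107² − 4×107×8.58)]/2 = 9.42 m/s
Supergeostrophic (V > V_g = 8.58 m/s), as expected around a high.
Converting: 9.42 m/s × 3.6 = 34 km/h

34 km/h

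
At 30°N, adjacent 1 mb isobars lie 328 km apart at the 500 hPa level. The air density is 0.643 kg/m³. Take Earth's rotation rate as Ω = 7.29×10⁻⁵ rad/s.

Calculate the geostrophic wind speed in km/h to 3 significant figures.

Coriolis parameter at 30°N:
f = 2Ω sin φ = 2 × 7.29×10⁻⁵ × sin 30° = 7.29×10⁻⁵ s⁻¹
Pressure gradient: |∂P/∂n| = 100 Pa / 328000 m = 3.05×10⁻⁴ Pa/m
Geostrophic balance (pressure-gradient force = Coriolis force):
V_g = (1/(fρ)) |∂P/∂n| = 3.05×10⁻⁴ / (7.29×10⁻⁵ × 0.643) = 6.50 m/s
Converting: 6.50 m/s × 3.6 = 23.4 km/h

23.4 km/h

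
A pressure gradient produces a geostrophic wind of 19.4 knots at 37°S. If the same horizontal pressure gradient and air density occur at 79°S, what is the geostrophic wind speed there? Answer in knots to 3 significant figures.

11.9 knots

With the same pressure gradient and density, V_g ∝ 1/f ∝ 1/sin φ.
V₂ = V₁ · sin φ₁ / sin φ₂ = 19.4 × sin 37° / sin 79°
V₂ = 19.4 × 0.6018/0.9816 = 11.9 knots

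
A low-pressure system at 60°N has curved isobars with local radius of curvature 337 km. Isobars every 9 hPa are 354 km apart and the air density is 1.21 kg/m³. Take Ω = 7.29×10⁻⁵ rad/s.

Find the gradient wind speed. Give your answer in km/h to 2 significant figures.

Coriolis parameter at 60°N:
f = 2Ω sin φ = 2 × 7.29×10⁻⁵ × sin 60° = 1.26×10⁻⁴ s⁻¹
Pressure gradient: |∂P/∂n| = 900 Pa / 354000 m = 2.54×10⁻³ Pa/m
Geostrophic speed: V_g = |∂P/∂n|/(fρ) = 2.54×10⁻³/(1.26×10⁻⁴ × 1.21) = 16.6 m/s
Around a low, centrifugal force acts outward with Coriolis, so pressure-gradient force balances both:
(1/ρ)|∂P/∂n| = fV + V²/R  →  V² + fR·V − fR·V_g = 0
With fR = 1.26×10⁻⁴ × 337×10³ m = 42.6 m/s:
V = [−fR + √((fR)² + 4 fR V_g)]/2 = [−42.6 + √(42.6² + 4×42.6×16.6)]/2 = 12.8 m/s
Subgeostrophic (V < V_g = 16.6 m/s), as expected around a low.
Converting: 12.8 m/s × 3.6 = 46 km/h

46 km/h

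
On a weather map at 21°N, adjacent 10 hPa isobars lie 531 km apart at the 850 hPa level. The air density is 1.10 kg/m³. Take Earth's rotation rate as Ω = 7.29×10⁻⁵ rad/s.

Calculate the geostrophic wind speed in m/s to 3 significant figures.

Coriolis parameter at 21°N:
f = 2Ω sin φ = 2 × 7.29×10⁻⁵ × sin 21° = 5.23×10⁻⁵ s⁻¹
Pressure gradient: |∂P/∂n| = 1000 Pa / 531000 m = 1.88×10⁻³ Pa/m
Geostrophic balance (pressure-gradient force = Coriolis force):
V_g = (1/(fρ)) |∂P/∂n| = 1.88×10⁻³ / (5.23×10⁻⁵ × 1.10) = 32.8 m/s

32.8 m/s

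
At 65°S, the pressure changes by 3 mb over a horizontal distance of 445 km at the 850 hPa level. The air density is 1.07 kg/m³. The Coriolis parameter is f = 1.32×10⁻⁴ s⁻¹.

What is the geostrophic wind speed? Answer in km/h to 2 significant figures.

17 km/h

Pressure gradient: |∂P/∂n| = 300 Pa / 445000 m = 6.74×10⁻⁴ Pa/m
Geostrophic balance (pressure-gradient force = Coriolis force):
V_g = (1/(fρ)) |∂P/∂n| = 6.74×10⁻⁴ / (1.32×10⁻⁴ × 1.07) = 4.77 m/s
Converting: 4.77 m/s × 3.6 = 17 km/h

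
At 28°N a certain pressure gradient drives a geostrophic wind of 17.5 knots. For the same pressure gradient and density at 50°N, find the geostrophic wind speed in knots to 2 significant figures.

With the same pressure gradient and density, V_g ∝ 1/f ∝ 1/sin φ.
V₂ = V₁ · sin φ₁ / sin φ₂ = 17.5 × sin 28° / sin 50°
V₂ = 17.5 × 0.4695/0.7660 = 11 knots

11 knots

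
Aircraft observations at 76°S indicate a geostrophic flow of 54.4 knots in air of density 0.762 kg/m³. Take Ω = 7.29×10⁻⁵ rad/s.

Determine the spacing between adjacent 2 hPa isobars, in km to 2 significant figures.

66 km

Coriolis parameter at 76°S:
f = 2Ω sin φ = 2 × 7.29×10⁻⁵ × sin 76° = 1.41×10⁻⁴ s⁻¹
Wind speed in SI: 54.4 knots = 28.0 m/s
Geostrophic balance rearranged: |∂P/∂n| = f ρ V_g
|∂P/∂n| = 1.41×10⁻⁴ × 0.762 × 28.0 = 3.02×10⁻³ Pa/m
Isobar spacing: Δn = ΔP/|∂P/∂n| = 200 Pa / 3.02×10⁻³ Pa/m = 66294 m ≈ 66 km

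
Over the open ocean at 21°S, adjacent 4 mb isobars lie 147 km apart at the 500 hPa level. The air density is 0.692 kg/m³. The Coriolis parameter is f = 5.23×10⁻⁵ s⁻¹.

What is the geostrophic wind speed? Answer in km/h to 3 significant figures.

271 km/h

Pressure gradient: |∂P/∂n| = 400 Pa / 147000 m = 2.72×10⁻³ Pa/m
Geostrophic balance (pressure-gradient force = Coriolis force):
V_g = (1/(fρ)) |∂P/∂n| = 2.72×10⁻³ / (5.23×10⁻⁵ × 0.692) = 75.2 m/s
Converting: 75.2 m/s × 3.6 = 271 km/h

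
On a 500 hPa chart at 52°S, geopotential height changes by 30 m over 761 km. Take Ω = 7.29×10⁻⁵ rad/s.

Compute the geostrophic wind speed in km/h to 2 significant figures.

Coriolis parameter at 52°S:
f = 2Ω sin φ = 2 × 7.29×10⁻⁵ × sin 52° = 1.15×10⁻⁴ s⁻¹
Height gradient: |∂Z/∂n| = 30 m / 761000 m = 3.94×10⁻⁵
On a pressure surface, geostrophic balance gives V_g = (g/f)|∂Z/∂n|:
V_g = 9.81 × 3.94×10⁻⁵ / 1.15×10⁻⁴ = 3.37 m/s
Converting: 3.37 m/s × 3.6 = 12 km/h

12 km/h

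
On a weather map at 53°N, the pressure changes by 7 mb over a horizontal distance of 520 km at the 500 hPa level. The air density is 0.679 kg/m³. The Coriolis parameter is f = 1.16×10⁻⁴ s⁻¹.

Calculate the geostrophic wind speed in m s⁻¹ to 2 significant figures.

17 m s⁻¹

Pressure gradient: |∂P/∂n| = 700 Pa / 520000 m = 1.35×10⁻³ Pa/m
Geostrophic balance (pressure-gradient force = Coriolis force):
V_g = (1/(fρ)) |∂P/∂n| = 1.35×10⁻³ / (1.16×10⁻⁴ × 0.679) = 17.1 m/s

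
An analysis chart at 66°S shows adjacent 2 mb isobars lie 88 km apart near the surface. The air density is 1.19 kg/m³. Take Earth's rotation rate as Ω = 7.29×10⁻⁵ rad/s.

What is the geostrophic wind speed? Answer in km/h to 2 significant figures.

Coriolis parameter at 66°S:
f = 2Ω sin φ = 2 × 7.29×10⁻⁵ × sin 66° = 1.33×10⁻⁴ s⁻¹
Pressure gradient: |∂P/∂n| = 200 Pa / 88000 m = 2.27×10⁻³ Pa/m
Geostrophic balance (pressure-gradient force = Coriolis force):
V_g = (1/(fρ)) |∂P/∂n| = 2.27×10⁻³ / (1.33×10⁻⁴ × 1.19) = 14.3 m/s
Converting: 14.3 m/s × 3.6 = 52 km/h

52 km/h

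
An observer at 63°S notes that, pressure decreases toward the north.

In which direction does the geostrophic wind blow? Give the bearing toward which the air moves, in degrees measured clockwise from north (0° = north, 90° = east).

The pressure-gradient force points toward the north (bearing 000°).
Geostrophic balance: in the Southern Hemisphere the Coriolis force deflects motion to the left, so the geostrophic wind blows 90° to the left of the pressure-gradient force (low pressure on the right).
Rotating 000° by 90° counterclockwise gives 270° — the wind blows toward the west.

270°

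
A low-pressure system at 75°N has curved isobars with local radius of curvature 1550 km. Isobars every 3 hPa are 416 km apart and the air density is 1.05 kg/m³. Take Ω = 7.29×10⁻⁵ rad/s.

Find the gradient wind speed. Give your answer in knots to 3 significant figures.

Coriolis parameter at 75°N:
f = 2Ω sin φ = 2 × 7.29×10⁻⁵ × sin 75° = 1.41×10⁻⁴ s⁻¹
Pressure gradient: |∂P/∂n| = 300 Pa / 416000 m = 7.21×10⁻⁴ Pa/m
Geostrophic speed: V_g = |∂P/∂n|/(fρ) = 7.21×10⁻⁴/(1.41×10⁻⁴ × 1.05) = 4.88 m/s
Around a low, centrifugal force acts outward with Coriolis, so pressure-gradient force balances both:
(1/ρ)|∂P/∂n| = fV + V²/R  →  V² + fR·V − fR·V_g = 0
With fR = 1.41×10⁻⁴ × 1550×10³ m = 218 m/s:
V = [−fR + √((fR)² + 4 fR V_g)]/2 = [−218 + √(218² + 4×218×4.88)]/2 = 4.77 m/s
Subgeostrophic (V < V_g = 4.88 m/s), as expected around a low.
Converting: 4.77 m/s × 1.944 = 9.28 knots

9.28 knots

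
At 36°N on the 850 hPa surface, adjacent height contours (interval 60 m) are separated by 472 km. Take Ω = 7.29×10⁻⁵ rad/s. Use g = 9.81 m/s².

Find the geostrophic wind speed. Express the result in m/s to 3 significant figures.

Coriolis parameter at 36°N:
f = 2Ω sin φ = 2 × 7.29×10⁻⁵ × sin 36° = 8.57×10⁻⁵ s⁻¹
Height gradient: |∂Z/∂n| = 60 m / 472000 m = 1.27×10⁻⁴
On a pressure surface, geostrophic balance gives V_g = (g/f)|∂Z/∂n|:
V_g = 9.81 × 1.27×10⁻⁴ / 8.57×10⁻⁵ = 14.6 m/s

14.6 m/s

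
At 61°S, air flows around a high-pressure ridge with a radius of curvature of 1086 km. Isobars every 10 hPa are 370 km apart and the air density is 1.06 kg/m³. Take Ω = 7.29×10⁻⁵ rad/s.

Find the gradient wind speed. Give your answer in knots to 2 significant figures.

Coriolis parameter at 61°S:
f = 2Ω sin φ = 2 × 7.29×10⁻⁵ × sin 61° = 1.28×10⁻⁴ s⁻¹
Pressure gradient: |∂P/∂n| = 1000 Pa / 370000 m = 2.70×10⁻³ Pa/m
Geostrophic speed: V_g = |∂P/∂n|/(fρ) = 2.70×10⁻³/(1.28×10⁻⁴ × 1.06) = 20.0 m/s
Around a high, pressure-gradient force acts outward with centrifugal, so Coriolis balances both:
fV = (1/ρ)|∂P/∂n| + V²/R  →  V² − fR·V + fR·V_g = 0
With fR = 1.28×10⁻⁴ × 1086×10³ m = 138 m/s:
V = [fR − √((fR)² − 4 fR V_g)]/2 = [138 − √(138² − 4×138×20)]/2 = 24.2 m/s
Supergeostrophic (V > V_g = 20 m/s), as expected around a high.
Converting: 24.2 m/s × 1.944 = 47 knots

47 knots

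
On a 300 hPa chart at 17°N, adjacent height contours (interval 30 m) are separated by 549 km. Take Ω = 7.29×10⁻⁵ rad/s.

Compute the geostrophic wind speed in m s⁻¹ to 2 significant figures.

Coriolis parameter at 17°N:
f = 2Ω sin φ = 2 × 7.29×10⁻⁵ × sin 17° = 4.26×10⁻⁵ s⁻¹
Height gradient: |∂Z/∂n| = 30 m / 549000 m = 5.46×10⁻⁵
On a pressure surface, geostrophic balance gives V_g = (g/f)|∂Z/∂n|:
V_g = 9.81 × 5.46×10⁻⁵ / 4.26×10⁻⁵ = 12.6 m/s

13 m s⁻¹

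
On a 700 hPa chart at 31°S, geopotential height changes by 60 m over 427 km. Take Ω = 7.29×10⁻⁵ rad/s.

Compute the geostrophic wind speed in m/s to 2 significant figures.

Coriolis parameter at 31°S:
f = 2Ω sin φ = 2 × 7.29×10⁻⁵ × sin 31° = 7.51×10⁻⁵ s⁻¹
Height gradient: |∂Z/∂n| = 60 m / 427000 m = 1.41×10⁻⁴
On a pressure surface, geostrophic balance gives V_g = (g/f)|∂Z/∂n|:
V_g = 9.81 × 1.41×10⁻⁴ / 7.51×10⁻⁵ = 18.4 m/s

18 m/s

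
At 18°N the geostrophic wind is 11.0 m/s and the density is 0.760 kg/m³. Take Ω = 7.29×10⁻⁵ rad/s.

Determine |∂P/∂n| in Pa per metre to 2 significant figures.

3.8×10⁻⁴ Pa/m

Coriolis parameter at 18°N:
f = 2Ω sin φ = 2 × 7.29×10⁻⁵ × sin 18° = 4.51×10⁻⁵ s⁻¹
Geostrophic balance rearranged: |∂P/∂n| = f ρ V_g
|∂P/∂n| = 4.51×10⁻⁵ × 0.760 × 11.0 = 3.77×10⁻⁴ Pa/m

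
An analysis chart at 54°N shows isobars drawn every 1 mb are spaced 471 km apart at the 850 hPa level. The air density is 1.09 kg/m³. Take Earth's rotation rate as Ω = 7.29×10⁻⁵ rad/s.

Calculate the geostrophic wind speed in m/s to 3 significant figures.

1.65 m/s

Coriolis parameter at 54°N:
f = 2Ω sin φ = 2 × 7.29×10⁻⁵ × sin 54° = 1.18×10⁻⁴ s⁻¹
Pressure gradient: |∂P/∂n| = 100 Pa / 471000 m = 2.12×10⁻⁴ Pa/m
Geostrophic balance (pressure-gradient force = Coriolis force):
V_g = (1/(fρ)) |∂P/∂n| = 2.12×10⁻⁴ / (1.18×10⁻⁴ × 1.09) = 1.65 m/s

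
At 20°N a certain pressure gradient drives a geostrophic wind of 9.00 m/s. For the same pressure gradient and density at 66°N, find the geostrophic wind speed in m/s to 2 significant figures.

3.4 m/s

With the same pressure gradient and density, V_g ∝ 1/f ∝ 1/sin φ.
V₂ = V₁ · sin φ₁ / sin φ₂ = 9.00 × sin 20° / sin 66°
V₂ = 9.00 × 0.3420/0.9135 = 3.4 m/s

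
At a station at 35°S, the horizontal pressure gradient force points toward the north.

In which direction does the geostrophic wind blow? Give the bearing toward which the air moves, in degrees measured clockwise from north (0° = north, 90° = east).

The pressure-gradient force points toward the north (bearing 000°).
Geostrophic balance: in the Southern Hemisphere the Coriolis force deflects motion to the left, so the geostrophic wind blows 90° to the left of the pressure-gradient force (low pressure on the right).
Rotating 000° by 90° counterclockwise gives 270° — the wind blows toward the west.

270°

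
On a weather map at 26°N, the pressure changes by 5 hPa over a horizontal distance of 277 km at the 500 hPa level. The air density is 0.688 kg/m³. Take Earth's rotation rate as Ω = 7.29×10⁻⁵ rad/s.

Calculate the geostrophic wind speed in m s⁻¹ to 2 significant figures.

Coriolis parameter at 26°N:
f = 2Ω sin φ = 2 × 7.29×10⁻⁵ × sin 26° = 6.39×10⁻⁵ s⁻¹
Pressure gradient: |∂P/∂n| = 500 Pa / 277000 m = 1.81×10⁻³ Pa/m
Geostrophic balance (pressure-gradient force = Coriolis force):
V_g = (1/(fρ)) |∂P/∂n| = 1.81×10⁻³ / (6.39×10⁻⁵ × 0.688) = 41.0 m/s

41 m s⁻¹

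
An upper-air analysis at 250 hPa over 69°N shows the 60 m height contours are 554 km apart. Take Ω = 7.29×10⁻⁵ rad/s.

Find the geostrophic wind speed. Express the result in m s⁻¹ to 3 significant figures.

7.81 m s⁻¹

Coriolis parameter at 69°N:
f = 2Ω sin φ = 2 × 7.29×10⁻⁵ × sin 69° = 1.36×10⁻⁴ s⁻¹
Height gradient: |∂Z/∂n| = 60 m / 554000 m = 1.08×10⁻⁴
On a pressure surface, geostrophic balance gives V_g = (g/f)|∂Z/∂n|:
V_g = 9.81 × 1.08×10⁻⁴ / 1.36×10⁻⁴ = 7.81 m/s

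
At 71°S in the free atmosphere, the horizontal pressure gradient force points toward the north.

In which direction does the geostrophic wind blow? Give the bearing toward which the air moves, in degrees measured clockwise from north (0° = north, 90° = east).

270°

The pressure-gradient force points toward the north (bearing 000°).
Geostrophic balance: in the Southern Hemisphere the Coriolis force deflects motion to the left, so the geostrophic wind blows 90° to the left of the pressure-gradient force (low pressure on the right).
Rotating 000° by 90° counterclockwise gives 270° — the wind blows toward the west.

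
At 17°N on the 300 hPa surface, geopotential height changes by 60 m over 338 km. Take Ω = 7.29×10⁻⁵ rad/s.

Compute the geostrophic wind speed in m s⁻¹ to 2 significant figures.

41 m s⁻¹

Coriolis parameter at 17°N:
f = 2Ω sin φ = 2 × 7.29×10⁻⁵ × sin 17° = 4.26×10⁻⁵ s⁻¹
Height gradient: |∂Z/∂n| = 60 m / 338000 m = 1.78×10⁻⁴
On a pressure surface, geostrophic balance gives V_g = (g/f)|∂Z/∂n|:
V_g = 9.81 × 1.78×10⁻⁴ / 4.26×10⁻⁵ = 40.9 m/s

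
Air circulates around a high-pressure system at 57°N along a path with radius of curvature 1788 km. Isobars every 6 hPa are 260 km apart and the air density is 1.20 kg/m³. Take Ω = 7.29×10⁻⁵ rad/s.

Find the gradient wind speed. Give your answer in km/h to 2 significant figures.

61 km/h

Coriolis parameter at 57°N:
f = 2Ω sin φ = 2 × 7.29×10⁻⁵ × sin 57° = 1.22×10⁻⁴ s⁻¹
Pressure gradient: |∂P/∂n| = 600 Pa / 260000 m = 2.31×10⁻³ Pa/m
Geostrophic speed: V_g = |∂P/∂n|/(fρ) = 2.31×10⁻³/(1.22×10⁻⁴ × 1.20) = 15.7 m/s
Around a high, pressure-gradient force acts outward with centrifugal, so Coriolis balances both:
fV = (1/ρ)|∂P/∂n| + V²/R  →  V² − fR·V + fR·V_g = 0
With fR = 1.22×10⁻⁴ × 1788×10³ m = 219 m/s:
V = [fR − √((fR)² − 4 fR V_g)]/2 = [219 − √(219² − 4×219×15.7)]/2 = 17.1 m/s
Supergeostrophic (V > V_g = 15.7 m/s), as expected around a high.
Converting: 17.1 m/s × 3.6 = 61 km/h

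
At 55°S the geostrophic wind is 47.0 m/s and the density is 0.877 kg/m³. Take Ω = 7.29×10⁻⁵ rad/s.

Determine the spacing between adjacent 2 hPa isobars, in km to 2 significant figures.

Coriolis parameter at 55°S:
f = 2Ω sin φ = 2 × 7.29×10⁻⁵ × sin 55° = 1.19×10⁻⁴ s⁻¹
Geostrophic balance rearranged: |∂P/∂n| = f ρ V_g
|∂P/∂n| = 1.19×10⁻⁴ × 0.877 × 47.0 = 4.92×10⁻³ Pa/m
Isobar spacing: Δn = ΔP/|∂P/∂n| = 200 Pa / 4.92×10⁻³ Pa/m = 40627 m ≈ 41 km

41 km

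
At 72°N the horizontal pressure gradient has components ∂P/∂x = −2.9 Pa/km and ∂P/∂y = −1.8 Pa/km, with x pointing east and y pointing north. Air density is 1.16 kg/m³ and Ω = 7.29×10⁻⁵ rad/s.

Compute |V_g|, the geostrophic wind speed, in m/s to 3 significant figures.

21.2 m/s

Coriolis parameter at 72°N:
f = 2Ω sin φ = 2 × 7.29×10⁻⁵ × sin 72° = 1.39×10⁻⁴ s⁻¹
Component geostrophic relations (x east, y north):
u_g = −(1/(fρ)) ∂P/∂y,  v_g = (1/(fρ)) ∂P/∂x
u_g = −(−1.8×10⁻³)/(1.39×10⁻⁴ × 1.16) = 11.2 m/s;  v_g = (−2.9×10⁻³)/(1.39×10⁻⁴ × 1.16) = −18.0 m/s
|V_g| = √(u_g² + v_g²) = 21.2 m/s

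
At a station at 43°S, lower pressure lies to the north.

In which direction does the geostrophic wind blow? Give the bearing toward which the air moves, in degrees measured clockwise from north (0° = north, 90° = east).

The pressure-gradient force points toward the north (bearing 000°).
Geostrophic balance: in the Southern Hemisphere the Coriolis force deflects motion to the left, so the geostrophic wind blows 90° to the left of the pressure-gradient force (low pressure on the right).
Rotating 000° by 90° counterclockwise gives 270° — the wind blows toward the west.

270°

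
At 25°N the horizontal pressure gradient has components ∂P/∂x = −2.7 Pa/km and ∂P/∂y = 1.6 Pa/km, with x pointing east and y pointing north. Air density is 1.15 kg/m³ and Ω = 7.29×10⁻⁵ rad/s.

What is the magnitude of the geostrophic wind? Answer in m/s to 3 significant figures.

44.3 m/s

Coriolis parameter at 25°N:
f = 2Ω sin φ = 2 × 7.29×10⁻⁵ × sin 25° = 6.16×10⁻⁵ s⁻¹
Component geostrophic relations (x east, y north):
u_g = −(1/(fρ)) ∂P/∂y,  v_g = (1/(fρ)) ∂P/∂x
u_g = −(1.6×10⁻³)/(6.16×10⁻⁵ × 1.15) = −22.6 m/s;  v_g = (−2.7×10⁻³)/(6.16×10⁻⁵ × 1.15) = −38.1 m/s
|V_g| = √(u_g² + v_g²) = 44.3 m/s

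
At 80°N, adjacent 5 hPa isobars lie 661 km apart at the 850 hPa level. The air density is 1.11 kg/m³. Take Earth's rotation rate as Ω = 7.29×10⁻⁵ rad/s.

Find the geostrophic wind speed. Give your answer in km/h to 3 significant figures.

17.1 km/h

Coriolis parameter at 80°N:
f = 2Ω sin φ = 2 × 7.29×10⁻⁵ × sin 80° = 1.44×10⁻⁴ s⁻¹
Pressure gradient: |∂P/∂n| = 500 Pa / 661000 m = 7.56×10⁻⁴ Pa/m
Geostrophic balance (pressure-gradient force = Coriolis force):
V_g = (1/(fρ)) |∂P/∂n| = 7.56×10⁻⁴ / (1.44×10⁻⁴ × 1.11) = 4.75 m/s
Converting: 4.75 m/s × 3.6 = 17.1 km/h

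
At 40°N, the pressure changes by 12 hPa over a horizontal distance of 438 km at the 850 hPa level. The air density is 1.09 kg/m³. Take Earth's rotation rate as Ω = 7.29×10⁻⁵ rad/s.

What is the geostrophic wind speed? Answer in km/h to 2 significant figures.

97 km/h

Coriolis parameter at 40°N:
f = 2Ω sin φ = 2 × 7.29×10⁻⁵ × sin 40° = 9.37×10⁻⁵ s⁻¹
Pressure gradient: |∂P/∂n| = 1200 Pa / 438000 m = 2.74×10⁻³ Pa/m
Geostrophic balance (pressure-gradient force = Coriolis force):
V_g = (1/(fρ)) |∂P/∂n| = 2.74×10⁻³ / (9.37×10⁻⁵ × 1.09) = 26.8 m/s
Converting: 26.8 m/s × 3.6 = 97 km/h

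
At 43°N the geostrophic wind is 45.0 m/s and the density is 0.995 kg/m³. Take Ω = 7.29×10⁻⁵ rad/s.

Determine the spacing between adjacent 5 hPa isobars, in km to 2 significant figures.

Coriolis parameter at 43°N:
f = 2Ω sin φ = 2 × 7.29×10⁻⁵ × sin 43° = 9.94×10⁻⁵ s⁻¹
Geostrophic balance rearranged: |∂P/∂n| = f ρ V_g
|∂P/∂n| = 9.94×10⁻⁵ × 0.995 × 45.0 = 4.45×10⁻³ Pa/m
Isobar spacing: Δn = ΔP/|∂P/∂n| = 500 Pa / 4.45×10⁻³ Pa/m = 112304 m ≈ 110 km

110 km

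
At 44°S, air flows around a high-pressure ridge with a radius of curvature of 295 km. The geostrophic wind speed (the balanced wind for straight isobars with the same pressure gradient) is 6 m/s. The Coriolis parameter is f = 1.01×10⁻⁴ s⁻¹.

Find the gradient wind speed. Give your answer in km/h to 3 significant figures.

Around a high, pressure-gradient force acts outward with centrifugal, so Coriolis balances both:
fV = (1/ρ)|∂P/∂n| + V²/R  →  V² − fR·V + fR·V_g = 0
With fR = 1.01×10⁻⁴ × 295×10³ m = 29.8 m/s:
V = [fR − √((fR)² − 4 fR V_g)]/2 = [29.8 − √(29.8² − 4×29.8×6)]/2 = 8.33 m/s
Supergeostrophic (V > V_g = 6 m/s), as expected around a high.
Converting: 8.33 m/s × 3.6 = 30.0 km/h

30.0 km/h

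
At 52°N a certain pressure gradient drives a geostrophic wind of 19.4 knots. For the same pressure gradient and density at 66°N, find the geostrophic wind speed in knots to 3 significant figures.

16.7 knots

With the same pressure gradient and density, V_g ∝ 1/f ∝ 1/sin φ.
V₂ = V₁ · sin φ₁ / sin φ₂ = 19.4 × sin 52° / sin 66°
V₂ = 19.4 × 0.7880/0.9135 = 16.7 knots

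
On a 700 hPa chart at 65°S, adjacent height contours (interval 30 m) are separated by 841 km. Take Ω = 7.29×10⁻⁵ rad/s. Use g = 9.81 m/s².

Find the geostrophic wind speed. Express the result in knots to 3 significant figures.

5.15 knots

Coriolis parameter at 65°S:
f = 2Ω sin φ = 2 × 7.29×10⁻⁵ × sin 65° = 1.32×10⁻⁴ s⁻¹
Height gradient: |∂Z/∂n| = 30 m / 841000 m = 3.57×10⁻⁵
On a pressure surface, geostrophic balance gives V_g = (g/f)|∂Z/∂n|:
V_g = 9.81 × 3.57×10⁻⁵ / 1.32×10⁻⁴ = 2.65 m/s
Converting: 2.65 m/s × 1.944 = 5.15 knots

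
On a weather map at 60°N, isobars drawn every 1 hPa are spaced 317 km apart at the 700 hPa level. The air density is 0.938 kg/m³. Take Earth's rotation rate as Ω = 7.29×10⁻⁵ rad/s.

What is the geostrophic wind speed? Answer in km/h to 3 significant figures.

Coriolis parameter at 60°N:
f = 2Ω sin φ = 2 × 7.29×10⁻⁵ × sin 60° = 1.26×10⁻⁴ s⁻¹
Pressure gradient: |∂P/∂n| = 100 Pa / 317000 m = 3.15×10⁻⁴ Pa/m
Geostrophic balance (pressure-gradient force = Coriolis force):
V_g = (1/(fρ)) |∂P/∂n| = 3.15×10⁻⁴ / (1.26×10⁻⁴ × 0.938) = 2.66 m/s
Converting: 2.66 m/s × 3.6 = 9.59 km/h

9.59 km/h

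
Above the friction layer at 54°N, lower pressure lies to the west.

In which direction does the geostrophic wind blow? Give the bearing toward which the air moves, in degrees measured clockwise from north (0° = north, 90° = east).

The pressure-gradient force points toward the west (bearing 270°).
Geostrophic balance: in the Northern Hemisphere the Coriolis force deflects motion to the right, so the geostrophic wind blows 90° to the right of the pressure-gradient force (low pressure on the left).
Rotating 270° by 90° clockwise gives 000° — the wind blows toward the north.

000°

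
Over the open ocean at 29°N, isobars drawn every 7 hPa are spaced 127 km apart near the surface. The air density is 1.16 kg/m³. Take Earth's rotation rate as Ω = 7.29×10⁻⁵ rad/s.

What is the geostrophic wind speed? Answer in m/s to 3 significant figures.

67.2 m/s

Coriolis parameter at 29°N:
f = 2Ω sin φ = 2 × 7.29×10⁻⁵ × sin 29° = 7.07×10⁻⁵ s⁻¹
Pressure gradient: |∂P/∂n| = 700 Pa / 127000 m = 5.51×10⁻³ Pa/m
Geostrophic balance (pressure-gradient force = Coriolis force):
V_g = (1/(fρ)) |∂P/∂n| = 5.51×10⁻³ / (7.07×10⁻⁵ × 1.16) = 67.2 m/s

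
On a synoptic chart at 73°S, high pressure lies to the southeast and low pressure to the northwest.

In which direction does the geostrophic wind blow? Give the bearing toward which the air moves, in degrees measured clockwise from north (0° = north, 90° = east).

225°

The pressure-gradient force points toward the northwest (bearing 315°).
Geostrophic balance: in the Southern Hemisphere the Coriolis force deflects motion to the left, so the geostrophic wind blows 90° to the left of the pressure-gradient force (low pressure on the right).
Rotating 315° by 90° counterclockwise gives 225° — the wind blows toward the southwest.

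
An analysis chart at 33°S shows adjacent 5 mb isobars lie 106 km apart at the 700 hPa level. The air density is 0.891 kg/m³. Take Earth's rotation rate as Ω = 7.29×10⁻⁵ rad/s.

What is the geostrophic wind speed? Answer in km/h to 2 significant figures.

240 km/h

Coriolis parameter at 33°S:
f = 2Ω sin φ = 2 × 7.29×10⁻⁵ × sin 33° = 7.94×10⁻⁵ s⁻¹
Pressure gradient: |∂P/∂n| = 500 Pa / 106000 m = 4.72×10⁻³ Pa/m
Geostrophic balance (pressure-gradient force = Coriolis force):
V_g = (1/(fρ)) |∂P/∂n| = 4.72×10⁻³ / (7.94×10⁻⁵ × 0.891) = 66.7 m/s
Converting: 66.7 m/s × 3.6 = 240 km/h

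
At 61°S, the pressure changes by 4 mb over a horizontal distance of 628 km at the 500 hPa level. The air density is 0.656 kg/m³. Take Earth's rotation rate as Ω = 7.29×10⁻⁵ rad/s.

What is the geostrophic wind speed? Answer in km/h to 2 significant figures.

27 km/h

Coriolis parameter at 61°S:
f = 2Ω sin φ = 2 × 7.29×10⁻⁵ × sin 61° = 1.28×10⁻⁴ s⁻¹
Pressure gradient: |∂P/∂n| = 400 Pa / 628000 m = 6.37×10⁻⁴ Pa/m
Geostrophic balance (pressure-gradient force = Coriolis force):
V_g = (1/(fρ)) |∂P/∂n| = 6.37×10⁻⁴ / (1.28×10⁻⁴ × 0.656) = 7.61 m/s
Converting: 7.61 m/s × 3.6 = 27 km/h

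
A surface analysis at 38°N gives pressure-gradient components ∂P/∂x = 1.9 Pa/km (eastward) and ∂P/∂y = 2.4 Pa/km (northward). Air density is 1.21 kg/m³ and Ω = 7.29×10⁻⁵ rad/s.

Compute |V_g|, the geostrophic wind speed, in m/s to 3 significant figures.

Coriolis parameter at 38°N:
f = 2Ω sin φ = 2 × 7.29×10⁻⁵ × sin 38° = 8.98×10⁻⁵ s⁻¹
Component geostrophic relations (x east, y north):
u_g = −(1/(fρ)) ∂P/∂y,  v_g = (1/(fρ)) ∂P/∂x
u_g = −(2.4×10⁻³)/(8.98×10⁻⁵ × 1.21) = −22.1 m/s;  v_g = (1.9×10⁻³)/(8.98×10⁻⁵ × 1.21) = 17.5 m/s
|V_g| = √(u_g² + v_g²) = 28.2 m/s

28.2 m/s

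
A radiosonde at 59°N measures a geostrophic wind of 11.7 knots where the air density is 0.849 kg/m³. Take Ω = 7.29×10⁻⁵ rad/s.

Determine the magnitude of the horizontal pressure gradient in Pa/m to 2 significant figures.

Coriolis parameter at 59°N:
f = 2Ω sin φ = 2 × 7.29×10⁻⁵ × sin 59° = 1.25×10⁻⁴ s⁻¹
Wind speed in SI: 11.7 knots = 6.02 m/s
Geostrophic balance rearranged: |∂P/∂n| = f ρ V_g
|∂P/∂n| = 1.25×10⁻⁴ × 0.849 × 6.02 = 6.39×10⁻⁴ Pa/m

6.4×10⁻⁴ Pa/m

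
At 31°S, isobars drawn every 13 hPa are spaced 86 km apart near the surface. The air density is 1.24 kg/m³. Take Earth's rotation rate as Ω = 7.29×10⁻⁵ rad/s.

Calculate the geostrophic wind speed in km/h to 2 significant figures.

580 km/h

Coriolis parameter at 31°S:
f = 2Ω sin φ = 2 × 7.29×10⁻⁵ × sin 31° = 7.51×10⁻⁵ s⁻¹
Pressure gradient: |∂P/∂n| = 1300 Pa / 86000 m = 1.51×10⁻² Pa/m
Geostrophic balance (pressure-gradient force = Coriolis force):
V_g = (1/(fρ)) |∂P/∂n| = 1.51×10⁻² / (7.51×10⁻⁵ × 1.24) = 162 m/s
Converting: 162 m/s × 3.6 = 580 km/h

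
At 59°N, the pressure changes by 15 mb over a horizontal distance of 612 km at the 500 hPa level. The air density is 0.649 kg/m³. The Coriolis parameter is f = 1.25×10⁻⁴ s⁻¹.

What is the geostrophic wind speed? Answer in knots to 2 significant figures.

59 knots

Pressure gradient: |∂P/∂n| = 1500 Pa / 612000 m = 2.45×10⁻³ Pa/m
Geostrophic balance (pressure-gradient force = Coriolis force):
V_g = (1/(fρ)) |∂P/∂n| = 2.45×10⁻³ / (1.25×10⁻⁴ × 0.649) = 30.2 m/s
Converting: 30.2 m/s × 1.944 = 59 knots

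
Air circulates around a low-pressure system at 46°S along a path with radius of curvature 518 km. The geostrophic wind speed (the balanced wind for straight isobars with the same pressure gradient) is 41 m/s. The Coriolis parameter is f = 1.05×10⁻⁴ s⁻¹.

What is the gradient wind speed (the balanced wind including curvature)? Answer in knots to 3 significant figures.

Around a low, centrifugal force acts outward with Coriolis, so pressure-gradient force balances both:
(1/ρ)|∂P/∂n| = fV + V²/R  →  V² + fR·V − fR·V_g = 0
With fR = 1.05×10⁻⁴ × 518×10³ m = 54.4 m/s:
V = [−fR + √((fR)² + 4 fR V_g)]/2 = [−54.4 + √(54.4² + 4×54.4×41)]/2 = 27.3 m/s
Subgeostrophic (V < V_g = 41 m/s), as expected around a low.
Converting: 27.3 m/s × 1.944 = 53.1 knots

53.1 knots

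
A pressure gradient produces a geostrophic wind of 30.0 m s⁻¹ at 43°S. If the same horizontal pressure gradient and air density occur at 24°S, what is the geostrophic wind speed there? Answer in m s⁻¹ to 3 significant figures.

50.3 m s⁻¹

With the same pressure gradient and density, V_g ∝ 1/f ∝ 1/sin φ.
V₂ = V₁ · sin φ₁ / sin φ₂ = 30.0 × sin 43° / sin 24°
V₂ = 30.0 × 0.6820/0.4067 = 50.3 m s⁻¹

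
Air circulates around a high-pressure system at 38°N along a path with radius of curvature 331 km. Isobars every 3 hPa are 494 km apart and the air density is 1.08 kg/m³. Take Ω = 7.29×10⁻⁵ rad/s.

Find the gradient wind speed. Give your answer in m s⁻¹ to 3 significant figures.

Coriolis parameter at 38°N:
f = 2Ω sin φ = 2 × 7.29×10⁻⁵ × sin 38° = 8.98×10⁻⁵ s⁻¹
Pressure gradient: |∂P/∂n| = 300 Pa / 494000 m = 6.07×10⁻⁴ Pa/m
Geostrophic speed: V_g = |∂P/∂n|/(fρ) = 6.07×10⁻⁴/(8.98×10⁻⁵ × 1.08) = 6.26 m/s
Around a high, pressure-gradient force acts outward with centrifugal, so Coriolis balances both:
fV = (1/ρ)|∂P/∂n| + V²/R  →  V² − fR·V + fR·V_g = 0
With fR = 8.98×10⁻⁵ × 331×10³ m = 29.7 m/s:
V = [fR − √((fR)² − 4 fR V_g)]/2 = [29.7 − √(29.7² − 4×29.7×6.26)]/2 = 8.98 m/s
Supergeostrophic (V > V_g = 6.26 m/s), as expected around a high.

8.98 m s⁻¹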